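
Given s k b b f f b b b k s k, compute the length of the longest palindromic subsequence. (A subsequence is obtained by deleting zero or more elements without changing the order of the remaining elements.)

Using dp[i][j] = 2 + dp[i+1][j−1] if the ends match, else max(dp[i+1][j], dp[i][j−1]):
dp[1][12] = 10. A witness is skbbffbbks at positions 1,2,3,4,5,6,8,9,10,11.

10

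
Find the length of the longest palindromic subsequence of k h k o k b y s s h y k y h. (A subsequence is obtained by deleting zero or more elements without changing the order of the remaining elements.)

One longest palindromic subsequence is hkyssykh (positions 2,5,7,8,9,11,12,14); it reads the same forward and backward, and the interval DP gives dp[1][14] = 8.

8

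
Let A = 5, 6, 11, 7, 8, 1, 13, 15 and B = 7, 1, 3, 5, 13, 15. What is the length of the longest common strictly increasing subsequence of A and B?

A longest common strictly increasing subsequence is 7, 13, 15 (length 3); it appears in order in both A and B, and no longer such subsequence exists.

3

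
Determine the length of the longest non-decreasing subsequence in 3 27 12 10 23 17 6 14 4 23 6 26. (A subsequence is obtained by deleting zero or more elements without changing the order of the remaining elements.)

5

Let dp[i] be the longest non-decreasing subsequence ending at position i. Then dp = [1, 2, 2, 2, 3, 3, 2, 3, 2, 4, 3, 5].
The maximum is 5; one witness is 3, 12, 23, 23, 26 at positions 1,3,5,10,12.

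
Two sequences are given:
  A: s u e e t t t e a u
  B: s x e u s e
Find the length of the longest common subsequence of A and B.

Backtracking the LCS table gives one alignment: s (A1,B1) → u (A2,B4) → e (A8,B6).
So the longest common subsequence has length 3.

3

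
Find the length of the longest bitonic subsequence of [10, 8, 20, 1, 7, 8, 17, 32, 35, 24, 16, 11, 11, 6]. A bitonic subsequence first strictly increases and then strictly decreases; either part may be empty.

10

Let inc[i] be the LIS ending at i and dec[i] the longest strictly decreasing subsequence starting at i. inc = [1, 1, 2, 1, 2, 3, 4, 5, 6, 5, 4, 4, 4, 2], dec = [4, 3, 5, 1, 2, 2, 4, 5, 5, 4, 3, 2, 2, 1].
max_i inc[i]+dec[i]−1 = 10, with one witness 1, 7, 8, 17, 32, 35, 24, 16, 11, 6.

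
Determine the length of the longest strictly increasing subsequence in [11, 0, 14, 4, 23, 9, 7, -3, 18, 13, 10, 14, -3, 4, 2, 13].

One longest increasing subsequence is 0, 4, 9, 13, 14 (positions 2,4,6,10,12), of length 5; no longer one exists.

5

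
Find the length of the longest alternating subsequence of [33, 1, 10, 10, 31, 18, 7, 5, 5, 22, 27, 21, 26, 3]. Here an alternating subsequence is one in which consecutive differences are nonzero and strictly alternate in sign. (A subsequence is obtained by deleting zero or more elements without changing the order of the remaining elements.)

Track the best alternating length ending on an up-step vs a down-step at each position: up/down = 1/1, 1/2, 3/2, 3/2, 3/2, 3/4, 3/4, 3/4, 3/4, 5/4, 5/4, 5/6, 7/6, 3/8.
The maximum over both is 8; one such subsequence is 33, 1, 31, 18, 22, 21, 26, 3.

8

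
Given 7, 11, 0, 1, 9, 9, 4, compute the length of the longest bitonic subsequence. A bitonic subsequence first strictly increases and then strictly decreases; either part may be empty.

4

One longest bitonic subsequence is 7, 11, 9, 4 (positions 1,2,6,7): it rises to 11 then falls. Length 4 is optimal.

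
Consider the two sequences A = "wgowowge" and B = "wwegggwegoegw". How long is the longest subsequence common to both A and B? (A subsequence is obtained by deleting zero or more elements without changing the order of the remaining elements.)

5

A longest common subsequence is wgwow (length 5); the LCS DP confirms no longer common subsequence exists.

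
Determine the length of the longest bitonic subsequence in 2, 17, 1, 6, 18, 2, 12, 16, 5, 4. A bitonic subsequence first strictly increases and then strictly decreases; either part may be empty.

One longest bitonic subsequence is 2, 17, 18, 16, 5, 4 (positions 1,2,5,8,9,10): it rises to 18 then falls. Length 6 is optimal.

6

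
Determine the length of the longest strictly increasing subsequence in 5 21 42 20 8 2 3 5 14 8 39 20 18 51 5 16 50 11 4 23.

Scanning left to right, the best length ending at each element is: 5→1, 21→2, 42→3, 20→2, 8→2, 2→1, 3→2, 5→3, 14→4, 8→4, 39→5, 20→5, 18→5, 51→6, 5→3, 16→5, 50→6, 11→5, 4→3, 23→6.
So the longest increasing subsequence has length 6, e.g. 2, 3, 5, 14, 39, 51.

6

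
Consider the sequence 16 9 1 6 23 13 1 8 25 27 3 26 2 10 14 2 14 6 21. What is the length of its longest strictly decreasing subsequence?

5

Scanning left to right, the best length ending at each element is: 16→1, 9→2, 1→3, 6→3, 23→1, 13→2, 1→4, 8→3, 25→1, 27→1, 3→4, 26→2, 2→5, 10→3, 14→3, 2→5, 14→3, 6→4, 21→3.
So the longest decreasing subsequence has length 5, e.g. 16, 9, 6, 3, 2.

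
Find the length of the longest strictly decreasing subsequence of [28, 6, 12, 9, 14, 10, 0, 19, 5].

4

Let dp[i] be the longest decreasing subsequence ending at position i. Then dp = [1, 2, 2, 3, 2, 3, 4, 2, 4].
The maximum is 4; one witness is 28, 12, 9, 0 at positions 1,3,4,7.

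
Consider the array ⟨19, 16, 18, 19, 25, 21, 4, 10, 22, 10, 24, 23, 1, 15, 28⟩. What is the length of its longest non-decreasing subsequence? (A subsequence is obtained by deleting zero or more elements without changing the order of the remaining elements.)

7

Let dp[i] be the longest non-decreasing subsequence ending at position i. Then dp = [1, 1, 2, 3, 4, 4, 1, 2, 5, 3, 6, 6, 1, 4, 7].
The maximum is 7; one witness is 16, 18, 19, 21, 22, 24, 28 at positions 2,3,4,6,9,11,15.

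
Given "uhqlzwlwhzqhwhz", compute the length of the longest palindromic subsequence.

Using dp[i][j] = 2 + dp[i+1][j−1] if the ends match, else max(dp[i+1][j], dp[i][j−1]):
dp[1][15] = 9. A witness is hqzwlwzqh at positions 2,3,5,6,7,8,10,11,14.

9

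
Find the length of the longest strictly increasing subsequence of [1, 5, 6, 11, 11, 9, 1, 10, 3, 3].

5

Let dp[i] be the longest increasing subsequence ending at position i. Then dp = [1, 2, 3, 4, 4, 4, 1, 5, 2, 2].
The maximum is 5; one witness is 1, 5, 6, 9, 10 at positions 1,2,3,6,8.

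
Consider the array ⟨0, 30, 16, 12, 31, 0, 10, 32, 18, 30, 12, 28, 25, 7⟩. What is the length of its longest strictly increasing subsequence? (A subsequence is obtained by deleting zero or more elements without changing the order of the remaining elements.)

4

Let dp[i] be the longest increasing subsequence ending at position i. Then dp = [1, 2, 2, 2, 3, 1, 2, 4, 3, 4, 3, 4, 4, 2].
The maximum is 4; one witness is 0, 30, 31, 32 at positions 1,2,5,8.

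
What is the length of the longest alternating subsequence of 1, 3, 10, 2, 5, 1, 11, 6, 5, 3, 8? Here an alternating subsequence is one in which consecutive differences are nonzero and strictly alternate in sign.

8

Track the best alternating length ending on an up-step vs a down-step at each position: up/down = 1/1, 2/1, 2/1, 2/3, 4/3, 1/5, 6/1, 6/7, 6/7, 6/7, 8/7.
The maximum over both is 8; one such subsequence is 1, 3, 2, 5, 1, 11, 6, 8.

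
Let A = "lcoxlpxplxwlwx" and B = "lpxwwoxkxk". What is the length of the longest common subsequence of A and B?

6

A longest common subsequence is lpxwwx (length 6); the LCS DP confirms no longer common subsequence exists.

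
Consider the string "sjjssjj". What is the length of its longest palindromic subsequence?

6

Using dp[i][j] = 2 + dp[i+1][j−1] if the ends match, else max(dp[i+1][j], dp[i][j−1]):
dp[1][7] = 6. A witness is jjssjj at positions 2,3,4,5,6,7.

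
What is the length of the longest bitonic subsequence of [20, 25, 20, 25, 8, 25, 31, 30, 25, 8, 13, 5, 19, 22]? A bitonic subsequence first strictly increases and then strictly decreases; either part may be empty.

One longest bitonic subsequence is 20, 25, 31, 30, 25, 13, 5 (positions 1,2,7,8,9,11,12): it rises to 31 then falls. Length 7 is optimal.

7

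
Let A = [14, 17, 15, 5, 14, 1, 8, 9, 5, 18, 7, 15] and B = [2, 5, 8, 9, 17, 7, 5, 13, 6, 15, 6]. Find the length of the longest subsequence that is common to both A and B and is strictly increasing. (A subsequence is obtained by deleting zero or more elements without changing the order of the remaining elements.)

A longest common strictly increasing subsequence is 5, 8, 9, 15 (length 4); it appears in order in both A and B, and no longer such subsequence exists.

4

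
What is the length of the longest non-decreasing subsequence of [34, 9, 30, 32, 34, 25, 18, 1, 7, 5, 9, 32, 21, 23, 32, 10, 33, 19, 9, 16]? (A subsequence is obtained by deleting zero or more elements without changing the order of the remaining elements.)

One longest non-decreasing subsequence is 1, 7, 9, 21, 23, 32, 33 (positions 8,9,11,13,14,15,17), of length 7; no longer one exists.

7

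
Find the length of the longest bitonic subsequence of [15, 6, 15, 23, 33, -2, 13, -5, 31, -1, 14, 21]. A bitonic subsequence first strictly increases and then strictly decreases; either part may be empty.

6

One longest bitonic subsequence is 6, 15, 23, 33, 31, 21 (positions 2,3,4,5,9,12): it rises to 33 then falls. Length 6 is optimal.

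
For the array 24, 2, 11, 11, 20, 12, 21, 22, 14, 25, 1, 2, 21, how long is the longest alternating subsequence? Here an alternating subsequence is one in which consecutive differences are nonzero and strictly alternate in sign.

9

Track the best alternating length ending on an up-step vs a down-step at each position: up/down = 1/1, 1/2, 3/2, 3/2, 3/2, 3/4, 5/2, 5/2, 5/6, 7/1, 1/8, 9/8, 9/8.
The maximum over both is 9; one such subsequence is 24, 2, 20, 12, 21, 14, 25, 1, 2.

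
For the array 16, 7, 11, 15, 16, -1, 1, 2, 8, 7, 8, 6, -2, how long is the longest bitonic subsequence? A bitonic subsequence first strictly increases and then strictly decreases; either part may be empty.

8

One longest bitonic subsequence is 7, 11, 15, 16, 8, 7, 6, -2 (positions 2,3,4,5,9,10,12,13): it rises to 16 then falls. Length 8 is optimal.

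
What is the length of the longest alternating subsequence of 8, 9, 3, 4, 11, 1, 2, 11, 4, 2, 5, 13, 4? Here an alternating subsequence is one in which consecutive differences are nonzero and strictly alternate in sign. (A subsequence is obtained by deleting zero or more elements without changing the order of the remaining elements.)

9

Track the best alternating length ending on an up-step vs a down-step at each position: up/down = 1/1, 2/1, 1/3, 4/3, 4/1, 1/5, 6/5, 6/1, 6/7, 6/7, 8/7, 8/1, 8/9.
The maximum over both is 9; one such subsequence is 8, 9, 3, 4, 1, 11, 4, 5, 4.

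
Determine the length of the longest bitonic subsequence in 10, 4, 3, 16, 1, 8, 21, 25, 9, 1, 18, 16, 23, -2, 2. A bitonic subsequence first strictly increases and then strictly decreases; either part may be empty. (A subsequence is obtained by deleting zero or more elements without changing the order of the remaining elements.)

One longest bitonic subsequence is 10, 16, 21, 25, 18, 16, 2 (positions 1,4,7,8,11,12,15): it rises to 25 then falls. Length 7 is optimal.

7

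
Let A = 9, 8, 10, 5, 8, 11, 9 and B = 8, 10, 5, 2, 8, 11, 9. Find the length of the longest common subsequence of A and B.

6

A longest common subsequence is 8, 10, 5, 8, 11, 9 (length 6); the LCS DP confirms no longer common subsequence exists.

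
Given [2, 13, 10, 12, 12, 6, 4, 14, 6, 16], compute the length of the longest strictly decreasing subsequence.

Scanning left to right, the best length ending at each element is: 2→1, 13→1, 10→2, 12→2, 12→2, 6→3, 4→4, 14→1, 6→3, 16→1.
So the longest decreasing subsequence has length 4, e.g. 13, 10, 6, 4.

4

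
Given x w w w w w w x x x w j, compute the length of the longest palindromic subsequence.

Using dp[i][j] = 2 + dp[i+1][j−1] if the ends match, else max(dp[i+1][j], dp[i][j−1]):
dp[1][12] = 8. A witness is xwwwwwwx at positions 1,2,3,4,5,6,7,10.

8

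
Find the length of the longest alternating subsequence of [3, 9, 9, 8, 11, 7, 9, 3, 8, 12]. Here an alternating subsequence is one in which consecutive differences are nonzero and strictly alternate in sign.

A longest alternating subsequence is 3, 9, 8, 11, 7, 9, 3, 8 (positions 1,2,4,5,6,7,8,9); its 7 consecutive differences strictly alternate in sign, and length 8 is optimal.

8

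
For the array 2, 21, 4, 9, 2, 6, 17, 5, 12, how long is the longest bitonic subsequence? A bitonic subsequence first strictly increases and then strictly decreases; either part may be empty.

Let inc[i] be the LIS ending at i and dec[i] the longest strictly decreasing subsequence starting at i. inc = [1, 2, 2, 3, 1, 3, 4, 3, 4], dec = [1, 4, 2, 3, 1, 2, 2, 1, 1].
max_i inc[i]+dec[i]−1 = 5, with one witness 2, 21, 9, 6, 5.

5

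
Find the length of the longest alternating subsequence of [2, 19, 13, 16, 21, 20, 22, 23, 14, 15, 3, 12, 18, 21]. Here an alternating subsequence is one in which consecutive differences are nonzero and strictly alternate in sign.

Track the best alternating length ending on an up-step vs a down-step at each position: up/down = 1/1, 2/1, 2/3, 4/3, 4/1, 4/5, 6/1, 6/1, 4/7, 8/7, 2/9, 10/9, 10/7, 10/7.
The maximum over both is 10; one such subsequence is 2, 19, 13, 21, 20, 22, 14, 15, 3, 12.

10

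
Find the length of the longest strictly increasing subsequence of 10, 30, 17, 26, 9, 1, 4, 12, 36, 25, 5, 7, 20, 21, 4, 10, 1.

6

One longest increasing subsequence is 1, 4, 5, 7, 20, 21 (positions 6,7,11,12,13,14), of length 6; no longer one exists.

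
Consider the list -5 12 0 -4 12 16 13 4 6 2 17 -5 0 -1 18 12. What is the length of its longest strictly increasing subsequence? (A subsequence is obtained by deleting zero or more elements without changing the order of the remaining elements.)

6

Let dp[i] be the longest increasing subsequence ending at position i. Then dp = [1, 2, 2, 2, 3, 4, 4, 3, 4, 3, 5, 1, 3, 3, 6, 5].
The maximum is 6; one witness is -5, 0, 12, 16, 17, 18 at positions 1,3,5,6,11,15.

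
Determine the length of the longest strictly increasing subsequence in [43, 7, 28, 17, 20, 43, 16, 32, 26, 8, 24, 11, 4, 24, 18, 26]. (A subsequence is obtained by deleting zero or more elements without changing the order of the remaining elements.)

Scanning left to right, the best length ending at each element is: 43→1, 7→1, 28→2, 17→2, 20→3, 43→4, 16→2, 32→4, 26→4, 8→2, 24→4, 11→3, 4→1, 24→4, 18→4, 26→5.
So the longest increasing subsequence has length 5, e.g. 7, 17, 20, 24, 26.

5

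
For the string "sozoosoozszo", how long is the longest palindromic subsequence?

9

One longest palindromic subsequence is ozoosoozo (positions 2,3,4,5,6,7,8,11,12); it reads the same forward and backward, and the interval DP gives dp[1][12] = 9.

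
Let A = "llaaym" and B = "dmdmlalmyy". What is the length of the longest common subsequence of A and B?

3

Backtracking the LCS table gives one alignment: l (A1,B5) → l (A2,B7) → y (A5,B10).
So the longest common subsequence has length 3.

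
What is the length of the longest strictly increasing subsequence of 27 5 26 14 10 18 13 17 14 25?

Let dp[i] be the longest increasing subsequence ending at position i. Then dp = [1, 1, 2, 2, 2, 3, 3, 4, 4, 5].
The maximum is 5; one witness is 5, 10, 13, 17, 25 at positions 2,5,7,8,10.

5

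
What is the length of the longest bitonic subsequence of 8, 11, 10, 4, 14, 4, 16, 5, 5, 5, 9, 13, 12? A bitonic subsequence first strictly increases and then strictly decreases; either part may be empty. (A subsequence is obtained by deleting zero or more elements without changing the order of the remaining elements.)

6

Let inc[i] be the LIS ending at i and dec[i] the longest strictly decreasing subsequence starting at i. inc = [1, 2, 2, 1, 3, 1, 4, 2, 2, 2, 3, 4, 4], dec = [2, 3, 2, 1, 3, 1, 3, 1, 1, 1, 1, 2, 1].
max_i inc[i]+dec[i]−1 = 6, with one witness 8, 11, 14, 16, 13, 12.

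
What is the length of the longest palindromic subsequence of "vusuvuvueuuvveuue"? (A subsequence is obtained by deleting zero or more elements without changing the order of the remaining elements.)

11

Using dp[i][j] = 2 + dp[i+1][j−1] if the ends match, else max(dp[i+1][j], dp[i][j−1]):
dp[1][17] = 11. A witness is uuvvuuuvvuu at positions 2,4,5,7,8,10,11,12,13,15,16.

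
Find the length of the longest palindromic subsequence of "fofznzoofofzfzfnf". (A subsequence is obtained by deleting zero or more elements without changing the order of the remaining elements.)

11

Using dp[i][j] = 2 + dp[i+1][j−1] if the ends match, else max(dp[i+1][j], dp[i][j−1]):
dp[1][17] = 11. A witness is ffzzfofzzff at positions 1,3,4,6,9,10,11,12,14,15,17.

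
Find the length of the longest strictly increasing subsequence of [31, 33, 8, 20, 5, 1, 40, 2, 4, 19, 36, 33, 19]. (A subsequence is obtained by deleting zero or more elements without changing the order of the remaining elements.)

5

One longest increasing subsequence is 1, 2, 4, 19, 36 (positions 6,8,9,10,11), of length 5; no longer one exists.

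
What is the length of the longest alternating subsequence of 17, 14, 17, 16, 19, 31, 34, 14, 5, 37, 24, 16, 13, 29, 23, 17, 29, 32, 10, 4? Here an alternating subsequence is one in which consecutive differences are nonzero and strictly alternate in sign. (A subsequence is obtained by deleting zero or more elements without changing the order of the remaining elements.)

A longest alternating subsequence is 17, 14, 17, 16, 19, 14, 37, 24, 29, 23, 29, 10 (positions 1,2,3,4,5,8,10,11,14,15,17,19); its 11 consecutive differences strictly alternate in sign, and length 12 is optimal.

12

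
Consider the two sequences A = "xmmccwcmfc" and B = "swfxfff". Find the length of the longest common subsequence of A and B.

2

Backtracking the LCS table gives one alignment: x (A1,B4) → f (A9,B7).
So the longest common subsequence has length 2.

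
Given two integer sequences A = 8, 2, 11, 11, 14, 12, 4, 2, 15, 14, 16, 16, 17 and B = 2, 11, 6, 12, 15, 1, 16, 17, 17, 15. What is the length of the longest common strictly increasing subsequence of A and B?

6

For each value that appears in both, track the longest common increasing run ending there.
The best achievable length is 6; one witness is 2, 11, 12, 15, 16, 17 (A-positions 2,3,6,9,11,13, B-positions 1,2,4,5,7,8).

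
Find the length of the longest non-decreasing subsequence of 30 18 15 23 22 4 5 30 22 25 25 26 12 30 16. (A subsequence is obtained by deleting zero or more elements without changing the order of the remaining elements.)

7

One longest non-decreasing subsequence is 18, 22, 22, 25, 25, 26, 30 (positions 2,5,9,10,11,12,14), of length 7; no longer one exists.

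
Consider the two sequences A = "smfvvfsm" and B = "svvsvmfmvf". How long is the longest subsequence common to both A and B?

A longest common subsequence is smfvf (length 5); the LCS DP confirms no longer common subsequence exists.

5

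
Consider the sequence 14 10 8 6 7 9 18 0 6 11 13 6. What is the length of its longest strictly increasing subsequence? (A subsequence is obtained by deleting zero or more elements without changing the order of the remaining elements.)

One longest increasing subsequence is 6, 7, 9, 11, 13 (positions 4,5,6,10,11), of length 5; no longer one exists.

5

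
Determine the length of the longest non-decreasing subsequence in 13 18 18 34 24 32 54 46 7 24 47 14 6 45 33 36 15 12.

7

Scanning left to right, the best length ending at each element is: 13→1, 18→2, 18→3, 34→4, 24→4, 32→5, 54→6, 46→6, 7→1, 24→5, 47→7, 14→2, 6→1, 45→6, 33→6, 36→7, 15→3, 12→2.
So the longest non-decreasing subsequence has length 7, e.g. 13, 18, 18, 24, 32, 46, 47.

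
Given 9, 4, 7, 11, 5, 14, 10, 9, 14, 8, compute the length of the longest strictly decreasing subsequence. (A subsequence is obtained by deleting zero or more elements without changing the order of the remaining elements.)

4

Let dp[i] be the longest decreasing subsequence ending at position i. Then dp = [1, 2, 2, 1, 3, 1, 2, 3, 1, 4].
The maximum is 4; one witness is 11, 10, 9, 8 at positions 4,7,8,10.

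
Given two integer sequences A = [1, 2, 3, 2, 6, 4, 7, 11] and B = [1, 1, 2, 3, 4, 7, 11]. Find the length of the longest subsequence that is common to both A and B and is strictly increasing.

6

A longest common strictly increasing subsequence is 1, 2, 3, 4, 7, 11 (length 6); it appears in order in both A and B, and no longer such subsequence exists.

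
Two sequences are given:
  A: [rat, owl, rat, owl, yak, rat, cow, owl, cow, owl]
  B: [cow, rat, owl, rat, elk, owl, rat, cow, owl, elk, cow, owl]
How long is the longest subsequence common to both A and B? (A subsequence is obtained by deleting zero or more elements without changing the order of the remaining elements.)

A longest common subsequence is rat, owl, rat, owl, rat, cow, owl, cow, owl (length 9); the LCS DP confirms no longer common subsequence exists.

9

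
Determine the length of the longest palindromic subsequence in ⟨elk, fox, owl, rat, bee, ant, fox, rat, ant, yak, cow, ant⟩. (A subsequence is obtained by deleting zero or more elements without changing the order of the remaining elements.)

Using dp[i][j] = 2 + dp[i+1][j−1] if the ends match, else max(dp[i+1][j], dp[i][j−1]):
dp[1][12] = 3. A witness is ant cow ant at positions 6,11,12.

3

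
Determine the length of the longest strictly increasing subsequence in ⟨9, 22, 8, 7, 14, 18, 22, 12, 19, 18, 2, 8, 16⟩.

Let dp[i] be the longest increasing subsequence ending at position i. Then dp = [1, 2, 1, 1, 2, 3, 4, 2, 4, 3, 1, 2, 3].
The maximum is 4; one witness is 9, 14, 18, 22 at positions 1,5,6,7.

4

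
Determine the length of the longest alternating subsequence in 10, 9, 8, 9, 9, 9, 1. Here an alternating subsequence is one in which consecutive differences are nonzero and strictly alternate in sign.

Track the best alternating length ending on an up-step vs a down-step at each position: up/down = 1/1, 1/2, 1/2, 3/2, 3/2, 3/2, 1/4.
The maximum over both is 4; one such subsequence is 10, 8, 9, 1.

4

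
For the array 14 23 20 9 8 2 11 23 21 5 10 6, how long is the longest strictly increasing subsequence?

Let dp[i] be the longest increasing subsequence ending at position i. Then dp = [1, 2, 2, 1, 1, 1, 2, 3, 3, 2, 3, 3].
The maximum is 3; one witness is 14, 20, 23 at positions 1,3,8.

3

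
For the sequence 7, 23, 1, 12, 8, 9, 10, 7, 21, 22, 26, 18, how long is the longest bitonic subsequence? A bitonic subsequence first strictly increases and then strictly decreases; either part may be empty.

One longest bitonic subsequence is 7, 8, 9, 10, 21, 22, 26, 18 (positions 1,5,6,7,9,10,11,12): it rises to 26 then falls. Length 8 is optimal.

8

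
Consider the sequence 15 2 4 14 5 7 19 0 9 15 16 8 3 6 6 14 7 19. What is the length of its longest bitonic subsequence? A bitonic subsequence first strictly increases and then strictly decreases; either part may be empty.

9

One longest bitonic subsequence is 2, 4, 5, 7, 9, 15, 16, 14, 7 (positions 2,3,5,6,9,10,11,16,17): it rises to 16 then falls. Length 9 is optimal.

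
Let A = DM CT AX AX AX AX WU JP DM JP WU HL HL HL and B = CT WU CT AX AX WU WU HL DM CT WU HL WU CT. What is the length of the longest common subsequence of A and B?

7

Backtracking the LCS table gives one alignment: CT (A2,B3) → AX (A3,B4) → AX (A4,B5) → WU (A7,B7) → DM (A9,B9) → WU (A11,B11) → HL (A12,B12).
So the longest common subsequence has length 7.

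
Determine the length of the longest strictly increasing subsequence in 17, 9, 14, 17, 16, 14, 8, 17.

4

One longest increasing subsequence is 9, 14, 16, 17 (positions 2,3,5,8), of length 4; no longer one exists.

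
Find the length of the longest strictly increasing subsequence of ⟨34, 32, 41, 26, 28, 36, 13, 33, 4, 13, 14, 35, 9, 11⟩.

One longest increasing subsequence is 26, 28, 33, 35 (positions 4,5,8,12), of length 4; no longer one exists.

4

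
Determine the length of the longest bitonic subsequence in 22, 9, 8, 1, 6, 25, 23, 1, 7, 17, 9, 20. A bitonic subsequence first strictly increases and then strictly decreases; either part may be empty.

6

One longest bitonic subsequence is 1, 6, 25, 23, 17, 9 (positions 4,5,6,7,10,11): it rises to 25 then falls. Length 6 is optimal.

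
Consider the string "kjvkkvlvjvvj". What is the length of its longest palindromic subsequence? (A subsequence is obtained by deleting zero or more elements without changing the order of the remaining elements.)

7

One longest palindromic subsequence is jvvjvvj (positions 2,3,6,9,10,11,12); it reads the same forward and backward, and the interval DP gives dp[1][12] = 7.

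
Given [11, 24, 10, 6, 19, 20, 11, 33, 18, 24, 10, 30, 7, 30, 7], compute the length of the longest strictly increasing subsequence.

5

Let dp[i] be the longest increasing subsequence ending at position i. Then dp = [1, 2, 1, 1, 2, 3, 2, 4, 3, 4, 2, 5, 2, 5, 2].
The maximum is 5; one witness is 11, 19, 20, 24, 30 at positions 1,5,6,10,12.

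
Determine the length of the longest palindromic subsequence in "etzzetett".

One longest palindromic subsequence is etzzte (positions 1,2,3,4,6,7); it reads the same forward and backward, and the interval DP gives dp[1][9] = 6.

6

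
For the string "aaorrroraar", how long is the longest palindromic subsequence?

9

One longest palindromic subsequence is aaorrroaa (positions 1,2,3,4,5,6,7,9,10); it reads the same forward and backward, and the interval DP gives dp[1][11] = 9.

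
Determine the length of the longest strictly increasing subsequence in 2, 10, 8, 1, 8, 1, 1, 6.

2

Scanning left to right, the best length ending at each element is: 2→1, 10→2, 8→2, 1→1, 8→2, 1→1, 1→1, 6→2.
So the longest increasing subsequence has length 2, e.g. 2, 10.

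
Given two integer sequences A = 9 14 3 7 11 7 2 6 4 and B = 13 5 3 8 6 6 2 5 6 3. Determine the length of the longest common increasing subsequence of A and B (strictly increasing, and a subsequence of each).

2

A longest common strictly increasing subsequence is 3, 6 (length 2); it appears in order in both A and B, and no longer such subsequence exists.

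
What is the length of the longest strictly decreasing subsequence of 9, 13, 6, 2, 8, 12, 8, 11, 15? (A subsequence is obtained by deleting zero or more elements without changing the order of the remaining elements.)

3

One longest decreasing subsequence is 9, 6, 2 (positions 1,3,4), of length 3; no longer one exists.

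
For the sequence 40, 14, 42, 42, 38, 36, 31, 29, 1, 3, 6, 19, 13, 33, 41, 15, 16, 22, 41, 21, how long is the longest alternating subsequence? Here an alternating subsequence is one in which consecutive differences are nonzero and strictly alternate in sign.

A longest alternating subsequence is 40, 14, 42, 1, 19, 13, 33, 15, 22, 21 (positions 1,2,3,9,12,13,14,16,18,20); its 9 consecutive differences strictly alternate in sign, and length 10 is optimal.

10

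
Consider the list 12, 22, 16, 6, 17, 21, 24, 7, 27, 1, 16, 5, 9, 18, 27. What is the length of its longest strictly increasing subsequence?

6

One longest increasing subsequence is 12, 16, 17, 21, 24, 27 (positions 1,3,5,6,7,9), of length 6; no longer one exists.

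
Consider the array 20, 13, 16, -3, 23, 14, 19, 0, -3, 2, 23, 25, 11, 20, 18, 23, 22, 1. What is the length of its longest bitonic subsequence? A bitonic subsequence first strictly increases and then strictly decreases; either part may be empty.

Let inc[i] be the LIS ending at i and dec[i] the longest strictly decreasing subsequence starting at i. inc = [1, 1, 2, 1, 3, 2, 3, 2, 1, 3, 4, 5, 4, 5, 5, 6, 6, 3], dec = [5, 3, 4, 1, 4, 3, 3, 2, 1, 2, 4, 4, 2, 3, 2, 3, 2, 1].
max_i inc[i]+dec[i]−1 = 8, with one witness 13, 16, 19, 23, 25, 23, 22, 1.

8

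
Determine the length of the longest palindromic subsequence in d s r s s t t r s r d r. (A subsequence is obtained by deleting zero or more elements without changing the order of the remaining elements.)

8

Using dp[i][j] = 2 + dp[i+1][j−1] if the ends match, else max(dp[i+1][j], dp[i][j−1]):
dp[1][12] = 8. A witness is drsttsrd at positions 1,3,4,6,7,9,10,11.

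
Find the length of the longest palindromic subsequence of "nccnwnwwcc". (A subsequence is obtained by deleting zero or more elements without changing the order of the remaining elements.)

Using dp[i][j] = 2 + dp[i+1][j−1] if the ends match, else max(dp[i+1][j], dp[i][j−1]):
dp[1][10] = 7. A witness is ccwwwcc at positions 2,3,5,7,8,9,10.

7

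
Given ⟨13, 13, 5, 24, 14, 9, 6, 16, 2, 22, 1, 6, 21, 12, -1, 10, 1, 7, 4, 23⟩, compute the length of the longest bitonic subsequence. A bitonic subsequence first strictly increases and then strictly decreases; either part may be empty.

One longest bitonic subsequence is 13, 14, 16, 22, 21, 12, 10, 7, 4 (positions 1,5,8,10,13,14,16,18,19): it rises to 22 then falls. Length 9 is optimal.

9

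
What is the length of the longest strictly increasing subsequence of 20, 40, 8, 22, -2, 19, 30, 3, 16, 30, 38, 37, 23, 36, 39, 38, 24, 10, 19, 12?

6

Let dp[i] be the longest increasing subsequence ending at position i. Then dp = [1, 2, 1, 2, 1, 2, 3, 2, 3, 4, 5, 5, 4, 5, 6, 6, 5, 3, 4, 4].
The maximum is 6; one witness is -2, 3, 16, 30, 38, 39 at positions 5,8,9,10,11,15.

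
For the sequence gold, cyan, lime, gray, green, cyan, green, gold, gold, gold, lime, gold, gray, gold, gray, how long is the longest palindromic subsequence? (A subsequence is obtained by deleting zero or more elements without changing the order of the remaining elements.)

One longest palindromic subsequence is gold gray gold gold gold gold gray gold (positions 1,4,8,9,10,12,13,14); it reads the same forward and backward, and the interval DP gives dp[1][15] = 8.

8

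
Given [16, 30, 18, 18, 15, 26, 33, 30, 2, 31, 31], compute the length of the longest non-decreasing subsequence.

7

Scanning left to right, the best length ending at each element is: 16→1, 30→2, 18→2, 18→3, 15→1, 26→4, 33→5, 30→5, 2→1, 31→6, 31→7.
So the longest non-decreasing subsequence has length 7, e.g. 16, 18, 18, 26, 30, 31, 31.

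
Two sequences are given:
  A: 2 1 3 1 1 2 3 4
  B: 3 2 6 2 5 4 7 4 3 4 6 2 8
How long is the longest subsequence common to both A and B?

4

Backtracking the LCS table gives one alignment: 2 (A1,B2) → 2 (A6,B4) → 3 (A7,B9) → 4 (A8,B10).
So the longest common subsequence has length 4.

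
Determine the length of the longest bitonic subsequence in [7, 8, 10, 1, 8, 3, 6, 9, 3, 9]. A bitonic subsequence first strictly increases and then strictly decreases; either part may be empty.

One longest bitonic subsequence is 7, 8, 10, 8, 6, 3 (positions 1,2,3,5,7,9): it rises to 10 then falls. Length 6 is optimal.

6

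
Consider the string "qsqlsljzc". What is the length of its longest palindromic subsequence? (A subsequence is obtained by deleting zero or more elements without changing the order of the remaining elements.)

3

Using dp[i][j] = 2 + dp[i+1][j−1] if the ends match, else max(dp[i+1][j], dp[i][j−1]):
dp[1][9] = 3. A witness is lsl at positions 4,5,6.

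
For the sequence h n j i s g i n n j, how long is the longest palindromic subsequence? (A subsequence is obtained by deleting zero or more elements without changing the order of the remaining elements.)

Using dp[i][j] = 2 + dp[i+1][j−1] if the ends match, else max(dp[i+1][j], dp[i][j−1]):
dp[1][10] = 5. A witness is jigij at positions 3,4,6,7,10.

5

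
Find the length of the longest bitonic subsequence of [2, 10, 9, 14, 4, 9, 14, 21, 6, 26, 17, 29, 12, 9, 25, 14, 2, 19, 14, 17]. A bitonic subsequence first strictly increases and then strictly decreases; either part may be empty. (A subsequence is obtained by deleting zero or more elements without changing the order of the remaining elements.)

10

Let inc[i] be the LIS ending at i and dec[i] the longest strictly decreasing subsequence starting at i. inc = [1, 2, 2, 3, 2, 3, 4, 5, 3, 6, 5, 7, 4, 4, 6, 5, 1, 6, 5, 6], dec = [1, 4, 3, 4, 2, 3, 4, 5, 2, 5, 4, 4, 3, 2, 3, 2, 1, 2, 1, 1].
max_i inc[i]+dec[i]−1 = 10, with one witness 2, 4, 9, 14, 21, 26, 17, 12, 9, 2.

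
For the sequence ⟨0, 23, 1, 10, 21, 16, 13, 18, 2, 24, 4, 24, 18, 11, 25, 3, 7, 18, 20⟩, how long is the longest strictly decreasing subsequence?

One longest decreasing subsequence is 23, 21, 16, 13, 4, 3 (positions 2,5,6,7,11,16), of length 6; no longer one exists.

6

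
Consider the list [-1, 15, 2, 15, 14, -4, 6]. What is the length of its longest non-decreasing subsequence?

3

One longest non-decreasing subsequence is -1, 15, 15 (positions 1,2,4), of length 3; no longer one exists.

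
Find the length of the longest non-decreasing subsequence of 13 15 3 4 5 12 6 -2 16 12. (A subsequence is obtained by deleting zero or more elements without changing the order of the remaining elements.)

5

One longest non-decreasing subsequence is 3, 4, 5, 12, 16 (positions 3,4,5,6,9), of length 5; no longer one exists.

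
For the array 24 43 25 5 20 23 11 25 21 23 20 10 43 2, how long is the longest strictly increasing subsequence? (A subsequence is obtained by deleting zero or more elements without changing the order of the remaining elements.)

Let dp[i] be the longest increasing subsequence ending at position i. Then dp = [1, 2, 2, 1, 2, 3, 2, 4, 3, 4, 3, 2, 5, 1].
The maximum is 5; one witness is 5, 20, 23, 25, 43 at positions 4,5,6,8,13.

5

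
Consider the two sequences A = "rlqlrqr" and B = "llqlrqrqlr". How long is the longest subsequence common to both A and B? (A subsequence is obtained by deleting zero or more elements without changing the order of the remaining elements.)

6

Backtracking the LCS table gives one alignment: l (A2,B2) → q (A3,B3) → l (A4,B4) → r (A5,B7) → q (A6,B8) → r (A7,B10).
So the longest common subsequence has length 6.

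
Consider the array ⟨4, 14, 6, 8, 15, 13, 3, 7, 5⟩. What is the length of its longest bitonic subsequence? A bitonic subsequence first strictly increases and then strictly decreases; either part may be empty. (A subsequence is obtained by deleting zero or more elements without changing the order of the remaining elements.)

Let inc[i] be the LIS ending at i and dec[i] the longest strictly decreasing subsequence starting at i. inc = [1, 2, 2, 3, 4, 4, 1, 3, 2], dec = [2, 4, 2, 3, 4, 3, 1, 2, 1].
max_i inc[i]+dec[i]−1 = 7, with one witness 4, 6, 8, 15, 13, 7, 5.

7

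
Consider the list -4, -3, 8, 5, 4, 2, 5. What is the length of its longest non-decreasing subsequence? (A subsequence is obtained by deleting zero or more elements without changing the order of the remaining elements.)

4

Scanning left to right, the best length ending at each element is: -4→1, -3→2, 8→3, 5→3, 4→3, 2→3, 5→4.
So the longest non-decreasing subsequence has length 4, e.g. -4, -3, 5, 5.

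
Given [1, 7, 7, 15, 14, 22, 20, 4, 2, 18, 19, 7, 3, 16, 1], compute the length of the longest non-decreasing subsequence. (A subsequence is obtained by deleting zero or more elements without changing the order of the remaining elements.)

6

Let dp[i] be the longest non-decreasing subsequence ending at position i. Then dp = [1, 2, 3, 4, 4, 5, 5, 2, 2, 5, 6, 4, 3, 5, 2].
The maximum is 6; one witness is 1, 7, 7, 15, 18, 19 at positions 1,2,3,4,10,11.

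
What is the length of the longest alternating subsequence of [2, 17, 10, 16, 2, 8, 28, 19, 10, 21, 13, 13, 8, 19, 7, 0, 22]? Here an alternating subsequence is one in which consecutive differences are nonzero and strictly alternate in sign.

12

Track the best alternating length ending on an up-step vs a down-step at each position: up/down = 1/1, 2/1, 2/3, 4/3, 1/5, 6/5, 6/1, 6/7, 6/7, 8/7, 8/9, 8/9, 6/9, 10/9, 6/11, 1/11, 12/7.
The maximum over both is 12; one such subsequence is 2, 17, 10, 16, 2, 28, 19, 21, 13, 19, 7, 22.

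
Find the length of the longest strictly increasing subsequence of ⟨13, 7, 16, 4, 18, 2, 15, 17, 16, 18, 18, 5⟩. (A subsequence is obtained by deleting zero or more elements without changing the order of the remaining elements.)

Let dp[i] be the longest increasing subsequence ending at position i. Then dp = [1, 1, 2, 1, 3, 1, 2, 3, 3, 4, 4, 2].
The maximum is 4; one witness is 13, 16, 17, 18 at positions 1,3,8,10.

4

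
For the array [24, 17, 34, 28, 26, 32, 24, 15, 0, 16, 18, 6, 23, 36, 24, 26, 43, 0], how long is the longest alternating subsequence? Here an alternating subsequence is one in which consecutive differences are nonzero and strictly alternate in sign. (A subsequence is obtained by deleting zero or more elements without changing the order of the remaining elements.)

A longest alternating subsequence is 24, 17, 34, 28, 32, 15, 16, 6, 36, 24, 26, 0 (positions 1,2,3,4,6,8,10,12,14,15,16,18); its 11 consecutive differences strictly alternate in sign, and length 12 is optimal.

12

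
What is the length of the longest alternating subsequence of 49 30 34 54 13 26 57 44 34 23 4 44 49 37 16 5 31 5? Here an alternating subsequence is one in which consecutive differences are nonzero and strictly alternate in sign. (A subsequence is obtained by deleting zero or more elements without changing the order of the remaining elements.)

10

A longest alternating subsequence is 49, 30, 34, 13, 57, 34, 44, 16, 31, 5 (positions 1,2,3,5,7,9,12,15,17,18); its 9 consecutive differences strictly alternate in sign, and length 10 is optimal.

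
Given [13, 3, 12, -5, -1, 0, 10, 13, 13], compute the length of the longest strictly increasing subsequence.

Scanning left to right, the best length ending at each element is: 13→1, 3→1, 12→2, -5→1, -1→2, 0→3, 10→4, 13→5, 13→5.
So the longest increasing subsequence has length 5, e.g. -5, -1, 0, 10, 13.

5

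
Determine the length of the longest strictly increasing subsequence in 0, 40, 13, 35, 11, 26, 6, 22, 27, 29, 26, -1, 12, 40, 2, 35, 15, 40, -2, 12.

One longest increasing subsequence is 0, 13, 26, 27, 29, 35, 40 (positions 1,3,6,9,10,16,18), of length 7; no longer one exists.

7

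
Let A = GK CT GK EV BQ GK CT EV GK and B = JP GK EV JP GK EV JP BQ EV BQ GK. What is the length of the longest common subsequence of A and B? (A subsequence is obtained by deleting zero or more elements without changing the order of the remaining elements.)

A longest common subsequence is GK, GK, EV, BQ, EV, GK (length 6); the LCS DP confirms no longer common subsequence exists.

6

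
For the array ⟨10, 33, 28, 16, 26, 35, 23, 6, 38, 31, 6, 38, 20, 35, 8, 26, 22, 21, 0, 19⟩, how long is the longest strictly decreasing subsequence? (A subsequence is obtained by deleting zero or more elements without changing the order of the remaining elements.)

7

Scanning left to right, the best length ending at each element is: 10→1, 33→1, 28→2, 16→3, 26→3, 35→1, 23→4, 6→5, 38→1, 31→2, 6→5, 38→1, 20→5, 35→2, 8→6, 26→3, 22→5, 21→6, 0→7, 19→7.
So the longest decreasing subsequence has length 7, e.g. 33, 28, 26, 23, 20, 8, 0.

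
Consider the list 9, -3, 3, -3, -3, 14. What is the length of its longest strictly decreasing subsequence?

Scanning left to right, the best length ending at each element is: 9→1, -3→2, 3→2, -3→3, -3→3, 14→1.
So the longest decreasing subsequence has length 3, e.g. 9, 3, -3.

3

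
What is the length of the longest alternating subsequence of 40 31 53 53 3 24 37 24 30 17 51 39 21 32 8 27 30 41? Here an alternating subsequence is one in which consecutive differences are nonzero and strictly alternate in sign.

Track the best alternating length ending on an up-step vs a down-step at each position: up/down = 1/1, 1/2, 3/1, 3/1, 1/4, 5/4, 5/4, 5/6, 7/6, 5/8, 9/4, 9/10, 9/10, 11/10, 5/12, 13/12, 13/12, 13/10.
The maximum over both is 13; one such subsequence is 40, 31, 53, 3, 37, 24, 30, 17, 51, 21, 32, 8, 27.

13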